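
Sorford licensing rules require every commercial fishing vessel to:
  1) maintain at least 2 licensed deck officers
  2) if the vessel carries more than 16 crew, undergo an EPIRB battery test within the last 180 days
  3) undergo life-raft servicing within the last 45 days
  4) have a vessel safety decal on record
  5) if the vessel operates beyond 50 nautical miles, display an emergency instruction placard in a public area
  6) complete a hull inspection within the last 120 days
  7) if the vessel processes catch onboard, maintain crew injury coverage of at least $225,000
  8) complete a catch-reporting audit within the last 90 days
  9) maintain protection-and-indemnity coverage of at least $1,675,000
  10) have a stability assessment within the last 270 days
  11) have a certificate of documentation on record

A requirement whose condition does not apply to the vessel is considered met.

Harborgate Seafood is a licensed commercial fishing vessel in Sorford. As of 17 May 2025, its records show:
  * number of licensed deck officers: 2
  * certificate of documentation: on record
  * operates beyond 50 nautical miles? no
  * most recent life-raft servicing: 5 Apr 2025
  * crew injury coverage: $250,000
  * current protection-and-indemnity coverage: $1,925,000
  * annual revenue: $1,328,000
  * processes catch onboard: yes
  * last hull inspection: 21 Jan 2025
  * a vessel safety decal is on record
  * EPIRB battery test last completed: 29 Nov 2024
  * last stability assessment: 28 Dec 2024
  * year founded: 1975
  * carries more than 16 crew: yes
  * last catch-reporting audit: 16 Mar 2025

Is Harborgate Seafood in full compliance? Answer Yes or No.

Yes

1. licensed deck officers 2 ≥ 2 → met
2. condition 'carries more than 16 crew' holds; EPIRB battery test 169 days ago vs limit 180 → met
3. life-raft servicing 42 days ago vs limit 45 → met
4. vessel safety decal present → met
5. condition 'operates beyond 50 nautical miles' does not hold → requirement n/a → met
6. hull inspection 116 days ago vs limit 120 → met
7. condition 'processes catch onboard' holds; crew injury coverage $250,000 ≥ $225,000 → met
8. catch-reporting audit 62 days ago vs limit 90 → met
9. protection-and-indemnity coverage $1,925,000 ≥ $1,675,000 → met
10. stability assessment 140 days ago vs limit 270 → met
11. certificate of documentation present → met
All met.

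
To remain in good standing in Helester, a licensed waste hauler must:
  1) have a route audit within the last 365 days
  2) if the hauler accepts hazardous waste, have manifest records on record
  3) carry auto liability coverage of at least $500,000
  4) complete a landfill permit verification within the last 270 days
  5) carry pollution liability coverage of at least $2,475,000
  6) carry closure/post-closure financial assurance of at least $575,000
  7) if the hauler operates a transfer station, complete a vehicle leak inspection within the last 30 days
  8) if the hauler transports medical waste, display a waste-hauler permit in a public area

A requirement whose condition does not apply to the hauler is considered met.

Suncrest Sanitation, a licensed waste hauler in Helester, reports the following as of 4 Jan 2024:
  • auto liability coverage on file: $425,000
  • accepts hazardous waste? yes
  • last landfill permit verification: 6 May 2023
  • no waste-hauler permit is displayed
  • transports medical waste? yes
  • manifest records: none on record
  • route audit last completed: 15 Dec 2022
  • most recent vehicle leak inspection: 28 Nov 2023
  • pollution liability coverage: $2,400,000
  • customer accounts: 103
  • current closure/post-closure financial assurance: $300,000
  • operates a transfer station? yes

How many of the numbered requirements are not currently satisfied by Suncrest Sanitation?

7

1. route audit 385 days ago vs limit 365 → not met
2. condition 'accepts hazardous waste' holds; manifest records absent → not met
3. auto liability coverage $425,000 < $500,000 → not met
4. landfill permit verification 243 days ago vs limit 270 → met
5. pollution liability coverage $2,400,000 < $2,475,000 → not met
6. closure/post-closure financial assurance $300,000 < $575,000 → not met
7. condition 'operates a transfer station' holds; vehicle leak inspection 37 days ago vs limit 30 → not met
8. condition 'transports medical waste' holds; waste-hauler permit absent → not met
Not met: 7 of 8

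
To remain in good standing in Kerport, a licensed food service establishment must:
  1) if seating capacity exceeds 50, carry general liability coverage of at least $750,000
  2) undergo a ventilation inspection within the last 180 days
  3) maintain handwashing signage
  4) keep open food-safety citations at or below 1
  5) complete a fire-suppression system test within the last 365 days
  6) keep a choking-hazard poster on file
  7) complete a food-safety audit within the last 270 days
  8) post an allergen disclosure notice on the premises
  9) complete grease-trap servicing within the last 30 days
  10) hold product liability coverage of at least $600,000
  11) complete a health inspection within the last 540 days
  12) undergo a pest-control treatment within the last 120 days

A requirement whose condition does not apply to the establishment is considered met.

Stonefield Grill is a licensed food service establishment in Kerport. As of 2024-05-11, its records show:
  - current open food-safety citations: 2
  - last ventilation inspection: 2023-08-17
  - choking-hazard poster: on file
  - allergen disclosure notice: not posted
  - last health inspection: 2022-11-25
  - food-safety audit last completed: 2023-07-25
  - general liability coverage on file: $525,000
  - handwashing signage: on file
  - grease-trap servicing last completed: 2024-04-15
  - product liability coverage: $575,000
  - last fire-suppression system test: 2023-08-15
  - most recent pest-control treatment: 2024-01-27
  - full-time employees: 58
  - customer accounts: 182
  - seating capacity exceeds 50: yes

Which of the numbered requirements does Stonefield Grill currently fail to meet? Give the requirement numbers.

1, 2, 4, 7, 8, 10

1. condition 'seating capacity exceeds 50' holds; general liability coverage $525,000 < $750,000 → not met
2. ventilation inspection 268 days ago vs limit 180 → not met
3. handwashing signage present → met
4. open food-safety citations 2 > 1 → not met
5. fire-suppression system test 270 days ago vs limit 365 → met
6. choking-hazard poster present → met
7. food-safety audit 291 days ago vs limit 270 → not met
8. allergen disclosure notice absent → not met
9. grease-trap servicing 26 days ago vs limit 30 → met
10. product liability coverage $575,000 < $600,000 → not met
11. health inspection 533 days ago vs limit 540 → met
12. pest-control treatment 105 days ago vs limit 120 → met
Not met: 1, 2, 4, 7, 8, 10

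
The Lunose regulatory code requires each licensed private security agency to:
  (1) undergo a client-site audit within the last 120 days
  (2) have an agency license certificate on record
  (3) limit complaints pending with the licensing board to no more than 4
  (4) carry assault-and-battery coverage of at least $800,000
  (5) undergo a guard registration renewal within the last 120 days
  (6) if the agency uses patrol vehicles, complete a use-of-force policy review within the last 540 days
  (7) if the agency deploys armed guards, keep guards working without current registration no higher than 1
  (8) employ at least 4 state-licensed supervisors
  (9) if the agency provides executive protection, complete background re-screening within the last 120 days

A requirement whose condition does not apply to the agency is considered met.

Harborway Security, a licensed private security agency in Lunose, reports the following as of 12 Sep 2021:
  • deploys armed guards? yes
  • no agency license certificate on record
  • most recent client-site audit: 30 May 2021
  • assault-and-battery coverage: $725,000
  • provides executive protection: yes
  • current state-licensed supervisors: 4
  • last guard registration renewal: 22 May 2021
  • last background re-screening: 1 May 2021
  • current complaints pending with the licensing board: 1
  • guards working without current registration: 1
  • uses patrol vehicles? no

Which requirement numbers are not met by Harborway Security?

1. client-site audit 105 days ago vs limit 120 → met
2. agency license certificate absent → not met
3. complaints pending with the licensing board 1 ≤ 4 → met
4. assault-and-battery coverage $725,000 < $800,000 → not met
5. guard registration renewal 113 days ago vs limit 120 → met
6. condition 'uses patrol vehicles' does not hold → requirement n/a → met
7. condition 'deploys armed guards' holds; guards working without current registration 1 ≤ 1 → met
8. state-licensed supervisors 4 ≥ 4 → met
9. condition 'provides executive protection' holds; background re-screening 134 days ago vs limit 120 → not met
Not met: 2, 4, 9

2, 4, 9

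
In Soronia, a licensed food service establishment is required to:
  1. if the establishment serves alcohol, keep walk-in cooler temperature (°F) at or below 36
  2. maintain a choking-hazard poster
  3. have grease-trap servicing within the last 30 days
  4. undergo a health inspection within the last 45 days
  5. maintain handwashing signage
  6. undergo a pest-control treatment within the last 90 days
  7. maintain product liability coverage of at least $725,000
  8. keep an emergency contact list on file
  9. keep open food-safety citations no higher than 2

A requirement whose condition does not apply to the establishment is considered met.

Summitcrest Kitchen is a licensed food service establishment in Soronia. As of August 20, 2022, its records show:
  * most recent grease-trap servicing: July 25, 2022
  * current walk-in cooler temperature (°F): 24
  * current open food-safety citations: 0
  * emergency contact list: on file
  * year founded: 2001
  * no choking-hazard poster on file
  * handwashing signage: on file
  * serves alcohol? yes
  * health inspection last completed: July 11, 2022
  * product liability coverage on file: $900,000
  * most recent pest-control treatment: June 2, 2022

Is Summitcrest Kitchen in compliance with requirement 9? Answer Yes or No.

Yes

9. open food-safety citations 0 ≤ 2 → met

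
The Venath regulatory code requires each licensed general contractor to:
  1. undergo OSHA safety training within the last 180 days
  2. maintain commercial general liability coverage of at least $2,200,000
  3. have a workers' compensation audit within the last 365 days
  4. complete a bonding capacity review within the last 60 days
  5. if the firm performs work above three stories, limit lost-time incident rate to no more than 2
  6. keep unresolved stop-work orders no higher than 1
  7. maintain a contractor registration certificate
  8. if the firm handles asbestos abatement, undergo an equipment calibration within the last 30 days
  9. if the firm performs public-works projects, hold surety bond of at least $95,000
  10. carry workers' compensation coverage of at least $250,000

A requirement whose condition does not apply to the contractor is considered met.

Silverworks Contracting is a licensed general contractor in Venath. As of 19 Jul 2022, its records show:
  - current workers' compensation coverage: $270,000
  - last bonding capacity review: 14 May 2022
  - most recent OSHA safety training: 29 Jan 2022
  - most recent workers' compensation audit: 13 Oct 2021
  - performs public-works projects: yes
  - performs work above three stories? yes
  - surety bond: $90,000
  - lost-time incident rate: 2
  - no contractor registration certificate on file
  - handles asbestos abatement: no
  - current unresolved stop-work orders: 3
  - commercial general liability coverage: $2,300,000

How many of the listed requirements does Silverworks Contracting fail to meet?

4

1. OSHA safety training 171 days ago vs limit 180 → met
2. commercial general liability coverage $2,300,000 ≥ $2,200,000 → met
3. workers' compensation audit 279 days ago vs limit 365 → met
4. bonding capacity review 66 days ago vs limit 60 → not met
5. condition 'performs work above three stories' holds; lost-time incident rate 2 ≤ 2 → met
6. unresolved stop-work orders 3 > 1 → not met
7. contractor registration certificate absent → not met
8. condition 'handles asbestos abatement' does not hold → requirement n/a → met
9. condition 'performs public-works projects' holds; surety bond $90,000 < $95,000 → not met
10. workers' compensation coverage $270,000 ≥ $250,000 → met
Not met: 4 of 10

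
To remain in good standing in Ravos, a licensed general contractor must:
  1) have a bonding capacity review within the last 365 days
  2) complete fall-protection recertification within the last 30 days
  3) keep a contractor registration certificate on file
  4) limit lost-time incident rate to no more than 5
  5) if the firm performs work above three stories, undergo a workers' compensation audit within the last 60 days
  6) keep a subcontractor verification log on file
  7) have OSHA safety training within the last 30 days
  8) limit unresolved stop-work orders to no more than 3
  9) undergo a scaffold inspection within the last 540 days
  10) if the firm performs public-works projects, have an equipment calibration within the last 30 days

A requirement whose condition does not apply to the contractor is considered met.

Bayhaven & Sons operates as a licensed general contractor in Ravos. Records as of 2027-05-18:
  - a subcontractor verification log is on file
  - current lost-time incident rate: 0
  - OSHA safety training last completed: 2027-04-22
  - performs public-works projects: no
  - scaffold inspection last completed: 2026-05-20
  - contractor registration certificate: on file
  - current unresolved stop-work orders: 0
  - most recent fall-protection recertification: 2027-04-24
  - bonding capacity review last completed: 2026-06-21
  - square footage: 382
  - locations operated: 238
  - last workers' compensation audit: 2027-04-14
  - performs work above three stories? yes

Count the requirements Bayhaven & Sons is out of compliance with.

0

1. bonding capacity review 331 days ago vs limit 365 → met
2. fall-protection recertification 24 days ago vs limit 30 → met
3. contractor registration certificate present → met
4. lost-time incident rate 0 ≤ 5 → met
5. condition 'performs work above three stories' holds; workers' compensation audit 34 days ago vs limit 60 → met
6. subcontractor verification log present → met
7. OSHA safety training 26 days ago vs limit 30 → met
8. unresolved stop-work orders 0 ≤ 3 → met
9. scaffold inspection 363 days ago vs limit 540 → met
10. condition 'performs public-works projects' does not hold → requirement n/a → met
Not met: 0 of 10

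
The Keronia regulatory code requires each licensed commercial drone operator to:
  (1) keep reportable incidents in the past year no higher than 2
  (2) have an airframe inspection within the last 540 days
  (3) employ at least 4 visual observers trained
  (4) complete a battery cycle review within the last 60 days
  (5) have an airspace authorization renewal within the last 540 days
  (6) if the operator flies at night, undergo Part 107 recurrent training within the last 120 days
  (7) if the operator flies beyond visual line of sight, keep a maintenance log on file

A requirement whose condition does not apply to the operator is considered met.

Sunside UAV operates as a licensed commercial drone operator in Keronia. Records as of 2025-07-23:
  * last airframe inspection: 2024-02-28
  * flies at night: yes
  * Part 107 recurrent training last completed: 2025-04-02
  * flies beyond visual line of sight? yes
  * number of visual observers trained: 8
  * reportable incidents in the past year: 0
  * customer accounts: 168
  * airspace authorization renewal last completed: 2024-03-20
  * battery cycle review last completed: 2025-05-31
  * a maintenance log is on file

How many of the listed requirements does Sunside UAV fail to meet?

0

1. reportable incidents in the past year 0 ≤ 2 → met
2. airframe inspection 511 days ago vs limit 540 → met
3. visual observers trained 8 ≥ 4 → met
4. battery cycle review 53 days ago vs limit 60 → met
5. airspace authorization renewal 490 days ago vs limit 540 → met
6. condition 'flies at night' holds; Part 107 recurrent training 112 days ago vs limit 120 → met
7. condition 'flies beyond visual line of sight' holds; maintenance log present → met
Not met: 0 of 7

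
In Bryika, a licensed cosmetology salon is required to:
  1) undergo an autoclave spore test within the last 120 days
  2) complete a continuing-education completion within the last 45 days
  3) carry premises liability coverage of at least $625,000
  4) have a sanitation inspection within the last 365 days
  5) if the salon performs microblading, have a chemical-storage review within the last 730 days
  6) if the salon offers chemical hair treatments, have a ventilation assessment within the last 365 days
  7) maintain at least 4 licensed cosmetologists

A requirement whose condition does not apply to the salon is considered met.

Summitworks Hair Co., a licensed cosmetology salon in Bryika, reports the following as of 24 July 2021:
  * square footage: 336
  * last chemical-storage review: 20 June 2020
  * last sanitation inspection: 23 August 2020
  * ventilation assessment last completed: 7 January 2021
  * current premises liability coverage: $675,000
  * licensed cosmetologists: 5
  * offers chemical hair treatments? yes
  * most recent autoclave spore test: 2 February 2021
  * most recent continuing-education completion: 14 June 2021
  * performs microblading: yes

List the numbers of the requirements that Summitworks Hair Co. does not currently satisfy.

1. autoclave spore test 172 days ago vs limit 120 → not met
2. continuing-education completion 40 days ago vs limit 45 → met
3. premises liability coverage $675,000 ≥ $625,000 → met
4. sanitation inspection 335 days ago vs limit 365 → met
5. condition 'performs microblading' holds; chemical-storage review 399 days ago vs limit 730 → met
6. condition 'offers chemical hair treatments' holds; ventilation assessment 198 days ago vs limit 365 → met
7. licensed cosmetologists 5 ≥ 4 → met
Not met: 1

1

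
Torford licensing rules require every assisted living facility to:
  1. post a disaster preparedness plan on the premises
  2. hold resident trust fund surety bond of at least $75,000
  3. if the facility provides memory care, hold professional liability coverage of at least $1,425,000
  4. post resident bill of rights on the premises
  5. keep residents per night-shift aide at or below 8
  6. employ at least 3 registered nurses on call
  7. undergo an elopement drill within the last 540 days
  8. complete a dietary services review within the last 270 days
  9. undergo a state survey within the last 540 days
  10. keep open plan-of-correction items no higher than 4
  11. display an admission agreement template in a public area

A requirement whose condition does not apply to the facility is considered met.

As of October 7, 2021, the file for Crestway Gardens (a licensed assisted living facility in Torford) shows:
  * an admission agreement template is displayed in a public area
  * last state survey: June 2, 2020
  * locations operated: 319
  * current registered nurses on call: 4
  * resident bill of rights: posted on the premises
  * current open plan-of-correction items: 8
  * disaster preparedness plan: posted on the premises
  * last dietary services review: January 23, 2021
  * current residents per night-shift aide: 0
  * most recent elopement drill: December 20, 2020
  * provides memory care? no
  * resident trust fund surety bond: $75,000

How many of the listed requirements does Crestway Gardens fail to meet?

1. disaster preparedness plan present → met
2. resident trust fund surety bond $75,000 ≥ $75,000 → met
3. condition 'provides memory care' does not hold → requirement n/a → met
4. resident bill of rights present → met
5. residents per night-shift aide 0 ≤ 8 → met
6. registered nurses on call 4 ≥ 3 → met
7. elopement drill 291 days ago vs limit 540 → met
8. dietary services review 257 days ago vs limit 270 → met
9. state survey 492 days ago vs limit 540 → met
10. open plan-of-correction items 8 > 4 → not met
11. admission agreement template present → met
Not met: 1 of 11

1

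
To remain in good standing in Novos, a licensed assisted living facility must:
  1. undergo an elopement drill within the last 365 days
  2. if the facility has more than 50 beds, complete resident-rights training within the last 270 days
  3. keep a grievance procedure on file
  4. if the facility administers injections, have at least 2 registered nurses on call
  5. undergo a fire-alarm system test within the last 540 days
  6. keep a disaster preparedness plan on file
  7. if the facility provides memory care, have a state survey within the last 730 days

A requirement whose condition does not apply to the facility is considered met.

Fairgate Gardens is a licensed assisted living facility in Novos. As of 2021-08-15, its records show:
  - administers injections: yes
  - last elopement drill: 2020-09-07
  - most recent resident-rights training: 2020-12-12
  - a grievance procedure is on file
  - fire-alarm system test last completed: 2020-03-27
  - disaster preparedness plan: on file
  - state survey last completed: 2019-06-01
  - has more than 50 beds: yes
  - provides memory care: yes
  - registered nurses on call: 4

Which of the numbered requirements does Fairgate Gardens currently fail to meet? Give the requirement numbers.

1. elopement drill 342 days ago vs limit 365 → met
2. condition 'has more than 50 beds' holds; resident-rights training 246 days ago vs limit 270 → met
3. grievance procedure present → met
4. condition 'administers injections' holds; registered nurses on call 4 ≥ 2 → met
5. fire-alarm system test 506 days ago vs limit 540 → met
6. disaster preparedness plan present → met
7. condition 'provides memory care' holds; state survey 806 days ago vs limit 730 → not met
Not met: 7

7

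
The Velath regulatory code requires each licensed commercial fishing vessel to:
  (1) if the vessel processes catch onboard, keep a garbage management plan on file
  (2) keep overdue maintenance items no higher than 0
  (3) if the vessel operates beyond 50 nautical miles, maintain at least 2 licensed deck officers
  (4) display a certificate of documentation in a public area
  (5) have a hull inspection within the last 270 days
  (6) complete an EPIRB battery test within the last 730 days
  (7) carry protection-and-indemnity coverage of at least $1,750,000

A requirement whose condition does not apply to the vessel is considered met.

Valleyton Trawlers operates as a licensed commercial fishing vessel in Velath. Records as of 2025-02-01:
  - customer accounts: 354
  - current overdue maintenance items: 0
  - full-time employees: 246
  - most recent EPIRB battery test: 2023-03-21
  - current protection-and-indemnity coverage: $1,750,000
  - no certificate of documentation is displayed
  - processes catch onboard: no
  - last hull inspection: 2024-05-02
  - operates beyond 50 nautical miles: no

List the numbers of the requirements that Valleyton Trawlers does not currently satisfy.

1. condition 'processes catch onboard' does not hold → requirement n/a → met
2. overdue maintenance items 0 ≤ 0 → met
3. condition 'operates beyond 50 nautical miles' does not hold → requirement n/a → met
4. certificate of documentation absent → not met
5. hull inspection 275 days ago vs limit 270 → not met
6. EPIRB battery test 683 days ago vs limit 730 → met
7. protection-and-indemnity coverage $1,750,000 ≥ $1,750,000 → met
Not met: 4, 5

4, 5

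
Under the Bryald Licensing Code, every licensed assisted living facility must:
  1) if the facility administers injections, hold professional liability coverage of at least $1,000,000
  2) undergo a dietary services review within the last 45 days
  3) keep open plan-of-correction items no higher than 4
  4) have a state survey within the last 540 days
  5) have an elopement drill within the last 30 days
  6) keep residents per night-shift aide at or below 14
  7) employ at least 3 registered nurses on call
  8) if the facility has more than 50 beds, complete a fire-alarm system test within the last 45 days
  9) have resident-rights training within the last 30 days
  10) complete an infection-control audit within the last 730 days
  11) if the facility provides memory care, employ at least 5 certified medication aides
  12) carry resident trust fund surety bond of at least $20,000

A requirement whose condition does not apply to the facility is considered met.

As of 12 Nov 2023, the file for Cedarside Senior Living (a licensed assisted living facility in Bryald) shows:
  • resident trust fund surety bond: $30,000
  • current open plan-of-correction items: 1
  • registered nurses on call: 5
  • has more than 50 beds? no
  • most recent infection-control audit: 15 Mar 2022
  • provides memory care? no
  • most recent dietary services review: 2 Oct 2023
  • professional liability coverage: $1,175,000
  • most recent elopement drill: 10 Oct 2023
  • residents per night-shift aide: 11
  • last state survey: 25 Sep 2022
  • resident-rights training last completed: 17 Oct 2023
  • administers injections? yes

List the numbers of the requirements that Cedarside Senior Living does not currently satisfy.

5

1. condition 'administers injections' holds; professional liability coverage $1,175,000 ≥ $1,000,000 → met
2. dietary services review 41 days ago vs limit 45 → met
3. open plan-of-correction items 1 ≤ 4 → met
4. state survey 413 days ago vs limit 540 → met
5. elopement drill 33 days ago vs limit 30 → not met
6. residents per night-shift aide 11 ≤ 14 → met
7. registered nurses on call 5 ≥ 3 → met
8. condition 'has more than 50 beds' does not hold → requirement n/a → met
9. resident-rights training 26 days ago vs limit 30 → met
10. infection-control audit 607 days ago vs limit 730 → met
11. condition 'provides memory care' does not hold → requirement n/a → met
12. resident trust fund surety bond $30,000 ≥ $20,000 → met
Not met: 5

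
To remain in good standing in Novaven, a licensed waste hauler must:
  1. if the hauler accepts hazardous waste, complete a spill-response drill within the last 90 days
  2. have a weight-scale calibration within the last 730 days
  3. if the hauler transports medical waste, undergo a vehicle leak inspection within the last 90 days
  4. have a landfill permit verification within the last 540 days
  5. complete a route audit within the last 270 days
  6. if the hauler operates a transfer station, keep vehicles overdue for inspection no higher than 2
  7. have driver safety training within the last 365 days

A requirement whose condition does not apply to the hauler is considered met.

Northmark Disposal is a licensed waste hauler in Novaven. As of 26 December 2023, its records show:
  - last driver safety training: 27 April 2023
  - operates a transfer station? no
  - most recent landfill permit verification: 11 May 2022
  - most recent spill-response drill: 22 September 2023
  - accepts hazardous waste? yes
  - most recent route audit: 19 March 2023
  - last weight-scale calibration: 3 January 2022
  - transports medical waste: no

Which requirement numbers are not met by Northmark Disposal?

1. condition 'accepts hazardous waste' holds; spill-response drill 95 days ago vs limit 90 → not met
2. weight-scale calibration 722 days ago vs limit 730 → met
3. condition 'transports medical waste' does not hold → requirement n/a → met
4. landfill permit verification 594 days ago vs limit 540 → not met
5. route audit 282 days ago vs limit 270 → not met
6. condition 'operates a transfer station' does not hold → requirement n/a → met
7. driver safety training 243 days ago vs limit 365 → met
Not met: 1, 4, 5

1, 4, 5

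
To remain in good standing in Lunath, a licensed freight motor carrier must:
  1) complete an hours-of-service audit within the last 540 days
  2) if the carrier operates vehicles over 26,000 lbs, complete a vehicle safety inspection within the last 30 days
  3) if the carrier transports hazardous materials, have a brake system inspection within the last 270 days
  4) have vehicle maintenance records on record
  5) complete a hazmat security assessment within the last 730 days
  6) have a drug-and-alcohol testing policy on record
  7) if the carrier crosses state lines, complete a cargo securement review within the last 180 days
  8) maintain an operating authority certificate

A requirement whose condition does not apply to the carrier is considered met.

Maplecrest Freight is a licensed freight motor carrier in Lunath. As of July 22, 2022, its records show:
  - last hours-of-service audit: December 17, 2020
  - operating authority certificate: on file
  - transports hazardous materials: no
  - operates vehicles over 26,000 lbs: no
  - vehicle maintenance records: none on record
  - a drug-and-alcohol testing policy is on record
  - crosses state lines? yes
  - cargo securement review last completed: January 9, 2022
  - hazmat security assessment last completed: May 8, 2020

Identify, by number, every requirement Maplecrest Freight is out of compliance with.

1, 4, 5, 7

1. hours-of-service audit 582 days ago vs limit 540 → not met
2. condition 'operates vehicles over 26,000 lbs' does not hold → requirement n/a → met
3. condition 'transports hazardous materials' does not hold → requirement n/a → met
4. vehicle maintenance records absent → not met
5. hazmat security assessment 805 days ago vs limit 730 → not met
6. drug-and-alcohol testing policy present → met
7. condition 'crosses state lines' holds; cargo securement review 194 days ago vs limit 180 → not met
8. operating authority certificate present → met
Not met: 1, 4, 5, 7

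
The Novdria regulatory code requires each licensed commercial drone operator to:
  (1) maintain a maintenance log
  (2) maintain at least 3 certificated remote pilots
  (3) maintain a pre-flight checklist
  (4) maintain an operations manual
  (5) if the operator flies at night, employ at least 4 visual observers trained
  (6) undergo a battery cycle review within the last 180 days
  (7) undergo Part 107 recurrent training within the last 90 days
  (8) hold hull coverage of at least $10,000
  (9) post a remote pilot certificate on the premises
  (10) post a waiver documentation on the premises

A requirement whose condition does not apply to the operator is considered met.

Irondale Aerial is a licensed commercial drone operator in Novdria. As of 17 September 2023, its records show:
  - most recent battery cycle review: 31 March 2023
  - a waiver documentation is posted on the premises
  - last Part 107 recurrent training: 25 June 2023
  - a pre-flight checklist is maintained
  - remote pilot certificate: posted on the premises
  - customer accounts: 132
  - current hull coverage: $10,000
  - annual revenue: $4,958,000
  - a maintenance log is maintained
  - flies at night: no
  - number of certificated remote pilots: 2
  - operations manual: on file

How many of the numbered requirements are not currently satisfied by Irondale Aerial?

1. maintenance log present → met
2. certificated remote pilots 2 < 3 → not met
3. pre-flight checklist present → met
4. operations manual present → met
5. condition 'flies at night' does not hold → requirement n/a → met
6. battery cycle review 170 days ago vs limit 180 → met
7. Part 107 recurrent training 84 days ago vs limit 90 → met
8. hull coverage $10,000 ≥ $10,000 → met
9. remote pilot certificate present → met
10. waiver documentation present → met
Not met: 1 of 10

1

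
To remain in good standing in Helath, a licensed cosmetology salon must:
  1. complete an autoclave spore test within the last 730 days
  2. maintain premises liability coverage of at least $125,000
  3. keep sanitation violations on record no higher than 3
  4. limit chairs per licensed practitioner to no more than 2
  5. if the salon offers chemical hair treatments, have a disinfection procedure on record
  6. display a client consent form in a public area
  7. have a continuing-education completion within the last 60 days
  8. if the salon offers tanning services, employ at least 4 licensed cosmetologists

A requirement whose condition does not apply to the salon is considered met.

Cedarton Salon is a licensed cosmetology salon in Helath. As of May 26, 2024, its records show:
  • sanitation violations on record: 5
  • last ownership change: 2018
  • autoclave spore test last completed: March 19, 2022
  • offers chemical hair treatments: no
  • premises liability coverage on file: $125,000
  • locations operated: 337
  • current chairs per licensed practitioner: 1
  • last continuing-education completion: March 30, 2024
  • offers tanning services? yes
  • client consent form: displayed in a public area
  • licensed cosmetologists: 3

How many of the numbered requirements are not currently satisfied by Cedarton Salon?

1. autoclave spore test 799 days ago vs limit 730 → not met
2. premises liability coverage $125,000 ≥ $125,000 → met
3. sanitation violations on record 5 > 3 → not met
4. chairs per licensed practitioner 1 ≤ 2 → met
5. condition 'offers chemical hair treatments' does not hold → requirement n/a → met
6. client consent form present → met
7. continuing-education completion 57 days ago vs limit 60 → met
8. condition 'offers tanning services' holds; licensed cosmetologists 3 < 4 → not met
Not met: 3 of 8

3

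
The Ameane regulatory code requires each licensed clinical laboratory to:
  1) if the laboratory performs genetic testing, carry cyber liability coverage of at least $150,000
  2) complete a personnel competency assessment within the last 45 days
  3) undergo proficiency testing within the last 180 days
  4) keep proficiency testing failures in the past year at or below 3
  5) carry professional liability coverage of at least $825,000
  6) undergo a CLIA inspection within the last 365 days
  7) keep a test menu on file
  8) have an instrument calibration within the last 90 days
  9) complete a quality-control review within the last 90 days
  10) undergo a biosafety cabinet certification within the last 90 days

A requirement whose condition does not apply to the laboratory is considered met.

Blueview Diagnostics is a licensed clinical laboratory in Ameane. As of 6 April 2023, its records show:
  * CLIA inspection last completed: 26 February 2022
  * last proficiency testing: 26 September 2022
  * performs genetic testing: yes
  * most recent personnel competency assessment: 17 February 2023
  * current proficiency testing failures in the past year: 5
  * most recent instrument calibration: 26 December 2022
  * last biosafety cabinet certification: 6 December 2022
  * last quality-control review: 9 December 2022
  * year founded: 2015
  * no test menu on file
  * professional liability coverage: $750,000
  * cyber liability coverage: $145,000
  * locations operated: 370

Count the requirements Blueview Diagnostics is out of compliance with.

1. condition 'performs genetic testing' holds; cyber liability coverage $145,000 < $150,000 → not met
2. personnel competency assessment 48 days ago vs limit 45 → not met
3. proficiency testing 192 days ago vs limit 180 → not met
4. proficiency testing failures in the past year 5 > 3 → not met
5. professional liability coverage $750,000 < $825,000 → not met
6. CLIA inspection 404 days ago vs limit 365 → not met
7. test menu absent → not met
8. instrument calibration 101 days ago vs limit 90 → not met
9. quality-control review 118 days ago vs limit 90 → not met
10. biosafety cabinet certification 121 days ago vs limit 90 → not met
Not met: 10 of 10

10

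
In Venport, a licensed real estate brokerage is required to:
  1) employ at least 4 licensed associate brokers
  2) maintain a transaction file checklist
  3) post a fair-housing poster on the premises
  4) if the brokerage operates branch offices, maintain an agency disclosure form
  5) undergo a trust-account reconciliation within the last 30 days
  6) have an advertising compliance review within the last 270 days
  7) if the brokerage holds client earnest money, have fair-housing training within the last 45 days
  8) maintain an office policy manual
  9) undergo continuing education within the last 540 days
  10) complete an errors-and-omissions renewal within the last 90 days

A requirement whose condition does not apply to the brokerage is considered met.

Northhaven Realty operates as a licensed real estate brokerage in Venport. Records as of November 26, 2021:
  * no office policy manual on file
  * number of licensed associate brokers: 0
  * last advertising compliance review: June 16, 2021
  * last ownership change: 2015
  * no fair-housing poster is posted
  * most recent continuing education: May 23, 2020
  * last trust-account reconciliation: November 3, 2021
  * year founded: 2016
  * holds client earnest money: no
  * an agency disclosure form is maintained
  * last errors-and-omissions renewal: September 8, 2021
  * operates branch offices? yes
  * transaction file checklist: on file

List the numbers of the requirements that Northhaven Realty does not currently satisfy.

1, 3, 8, 9

1. licensed associate brokers 0 < 4 → not met
2. transaction file checklist present → met
3. fair-housing poster absent → not met
4. condition 'operates branch offices' holds; agency disclosure form present → met
5. trust-account reconciliation 23 days ago vs limit 30 → met
6. advertising compliance review 163 days ago vs limit 270 → met
7. condition 'holds client earnest money' does not hold → requirement n/a → met
8. office policy manual absent → not met
9. continuing education 552 days ago vs limit 540 → not met
10. errors-and-omissions renewal 79 days ago vs limit 90 → met
Not met: 1, 3, 8, 9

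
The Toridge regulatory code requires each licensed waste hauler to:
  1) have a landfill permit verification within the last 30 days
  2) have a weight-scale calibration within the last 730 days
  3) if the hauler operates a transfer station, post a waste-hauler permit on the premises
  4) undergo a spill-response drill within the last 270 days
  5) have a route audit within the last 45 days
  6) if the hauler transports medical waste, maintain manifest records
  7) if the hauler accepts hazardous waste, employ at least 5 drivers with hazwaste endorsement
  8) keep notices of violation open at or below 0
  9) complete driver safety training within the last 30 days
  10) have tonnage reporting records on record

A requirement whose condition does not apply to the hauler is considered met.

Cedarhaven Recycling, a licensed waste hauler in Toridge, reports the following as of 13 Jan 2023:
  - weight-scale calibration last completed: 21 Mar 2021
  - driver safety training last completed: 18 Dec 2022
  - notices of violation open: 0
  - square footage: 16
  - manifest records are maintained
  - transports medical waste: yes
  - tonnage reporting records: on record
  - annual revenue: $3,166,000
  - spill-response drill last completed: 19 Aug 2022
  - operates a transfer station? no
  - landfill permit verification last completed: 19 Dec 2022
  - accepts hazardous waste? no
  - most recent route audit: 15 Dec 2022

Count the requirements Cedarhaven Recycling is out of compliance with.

1. landfill permit verification 25 days ago vs limit 30 → met
2. weight-scale calibration 663 days ago vs limit 730 → met
3. condition 'operates a transfer station' does not hold → requirement n/a → met
4. spill-response drill 147 days ago vs limit 270 → met
5. route audit 29 days ago vs limit 45 → met
6. condition 'transports medical waste' holds; manifest records present → met
7. condition 'accepts hazardous waste' does not hold → requirement n/a → met
8. notices of violation open 0 ≤ 0 → met
9. driver safety training 26 days ago vs limit 30 → met
10. tonnage reporting records present → met
Not met: 0 of 10

0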